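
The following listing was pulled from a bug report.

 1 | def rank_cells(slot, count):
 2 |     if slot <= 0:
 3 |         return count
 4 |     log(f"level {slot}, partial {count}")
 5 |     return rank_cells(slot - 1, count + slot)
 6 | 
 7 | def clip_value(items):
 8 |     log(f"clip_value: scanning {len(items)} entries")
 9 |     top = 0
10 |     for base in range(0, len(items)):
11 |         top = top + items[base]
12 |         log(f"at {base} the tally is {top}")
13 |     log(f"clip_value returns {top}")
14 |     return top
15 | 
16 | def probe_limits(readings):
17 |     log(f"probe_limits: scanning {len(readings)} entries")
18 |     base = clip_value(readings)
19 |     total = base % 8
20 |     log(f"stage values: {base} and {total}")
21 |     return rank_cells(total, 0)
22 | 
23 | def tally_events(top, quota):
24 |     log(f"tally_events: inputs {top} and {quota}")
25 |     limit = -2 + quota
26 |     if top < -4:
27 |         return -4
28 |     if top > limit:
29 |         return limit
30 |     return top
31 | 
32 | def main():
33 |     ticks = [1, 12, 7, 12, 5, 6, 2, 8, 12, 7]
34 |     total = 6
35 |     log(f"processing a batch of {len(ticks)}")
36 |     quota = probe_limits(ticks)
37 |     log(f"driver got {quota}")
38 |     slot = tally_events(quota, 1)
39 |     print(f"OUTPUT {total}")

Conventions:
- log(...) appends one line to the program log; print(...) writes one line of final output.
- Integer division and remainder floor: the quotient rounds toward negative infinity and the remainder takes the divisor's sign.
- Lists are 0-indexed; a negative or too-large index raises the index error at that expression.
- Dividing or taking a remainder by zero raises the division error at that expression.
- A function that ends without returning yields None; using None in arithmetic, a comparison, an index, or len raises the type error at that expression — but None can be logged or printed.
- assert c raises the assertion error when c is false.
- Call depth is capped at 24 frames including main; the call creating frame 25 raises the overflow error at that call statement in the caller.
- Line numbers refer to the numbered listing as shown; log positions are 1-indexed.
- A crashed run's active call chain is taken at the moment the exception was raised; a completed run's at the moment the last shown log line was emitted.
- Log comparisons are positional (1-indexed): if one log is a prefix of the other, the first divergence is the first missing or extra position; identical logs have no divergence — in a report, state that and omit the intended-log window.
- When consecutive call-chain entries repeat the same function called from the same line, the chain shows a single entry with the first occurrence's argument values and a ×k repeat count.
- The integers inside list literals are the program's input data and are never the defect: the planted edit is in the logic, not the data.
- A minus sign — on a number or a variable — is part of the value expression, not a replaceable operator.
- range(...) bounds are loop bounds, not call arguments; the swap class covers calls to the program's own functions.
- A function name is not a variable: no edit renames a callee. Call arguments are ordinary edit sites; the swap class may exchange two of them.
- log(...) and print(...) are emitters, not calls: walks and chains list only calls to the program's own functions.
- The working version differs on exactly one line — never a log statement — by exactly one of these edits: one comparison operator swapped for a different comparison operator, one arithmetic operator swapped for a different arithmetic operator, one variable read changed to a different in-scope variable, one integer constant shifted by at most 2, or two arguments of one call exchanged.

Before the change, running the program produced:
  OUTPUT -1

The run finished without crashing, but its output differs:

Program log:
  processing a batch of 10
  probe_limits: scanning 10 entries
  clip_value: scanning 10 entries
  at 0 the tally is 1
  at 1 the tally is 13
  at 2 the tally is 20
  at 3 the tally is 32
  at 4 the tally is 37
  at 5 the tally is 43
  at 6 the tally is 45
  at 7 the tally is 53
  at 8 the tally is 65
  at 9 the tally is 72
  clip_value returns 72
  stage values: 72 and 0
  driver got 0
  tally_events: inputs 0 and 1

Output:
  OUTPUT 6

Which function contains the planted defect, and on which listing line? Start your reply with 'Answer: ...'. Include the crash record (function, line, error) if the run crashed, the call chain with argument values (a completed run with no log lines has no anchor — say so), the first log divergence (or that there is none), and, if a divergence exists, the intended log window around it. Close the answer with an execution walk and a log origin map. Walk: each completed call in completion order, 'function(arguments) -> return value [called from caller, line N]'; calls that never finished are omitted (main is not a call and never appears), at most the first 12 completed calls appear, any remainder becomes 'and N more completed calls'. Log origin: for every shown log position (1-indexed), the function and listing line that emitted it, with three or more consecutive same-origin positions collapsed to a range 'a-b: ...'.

Answer: the defect is in main at line 39.
Core observation: No log line changed; the fault shows up purely in the output.
Call chain: main -> tally_events(0, 1) (called at line 38).
First divergence: none — the logs agree in full.
Execution walk:
  clip_value([1, 12, 7, 12, 5, 6, 2, 8, 12, 7]) -> 72  [called from probe_limits, line 18]
  rank_cells(0, 0) -> 0  [called from probe_limits, line 21]
  probe_limits([1, 12, 7, 12, 5, 6, 2, 8, 12, 7]) -> 0  [called from main, line 36]
  tally_events(0, 1) -> -1  [called from main, line 38]
Log origins:
  1: logged in main at line 35
  2: logged in probe_limits at line 17
  3: logged in clip_value at line 8
  4-13: logged in clip_value at line 12
  14: logged in clip_value at line 13
  15: logged in probe_limits at line 20
  16: logged in main at line 37
  17: logged in tally_events at line 24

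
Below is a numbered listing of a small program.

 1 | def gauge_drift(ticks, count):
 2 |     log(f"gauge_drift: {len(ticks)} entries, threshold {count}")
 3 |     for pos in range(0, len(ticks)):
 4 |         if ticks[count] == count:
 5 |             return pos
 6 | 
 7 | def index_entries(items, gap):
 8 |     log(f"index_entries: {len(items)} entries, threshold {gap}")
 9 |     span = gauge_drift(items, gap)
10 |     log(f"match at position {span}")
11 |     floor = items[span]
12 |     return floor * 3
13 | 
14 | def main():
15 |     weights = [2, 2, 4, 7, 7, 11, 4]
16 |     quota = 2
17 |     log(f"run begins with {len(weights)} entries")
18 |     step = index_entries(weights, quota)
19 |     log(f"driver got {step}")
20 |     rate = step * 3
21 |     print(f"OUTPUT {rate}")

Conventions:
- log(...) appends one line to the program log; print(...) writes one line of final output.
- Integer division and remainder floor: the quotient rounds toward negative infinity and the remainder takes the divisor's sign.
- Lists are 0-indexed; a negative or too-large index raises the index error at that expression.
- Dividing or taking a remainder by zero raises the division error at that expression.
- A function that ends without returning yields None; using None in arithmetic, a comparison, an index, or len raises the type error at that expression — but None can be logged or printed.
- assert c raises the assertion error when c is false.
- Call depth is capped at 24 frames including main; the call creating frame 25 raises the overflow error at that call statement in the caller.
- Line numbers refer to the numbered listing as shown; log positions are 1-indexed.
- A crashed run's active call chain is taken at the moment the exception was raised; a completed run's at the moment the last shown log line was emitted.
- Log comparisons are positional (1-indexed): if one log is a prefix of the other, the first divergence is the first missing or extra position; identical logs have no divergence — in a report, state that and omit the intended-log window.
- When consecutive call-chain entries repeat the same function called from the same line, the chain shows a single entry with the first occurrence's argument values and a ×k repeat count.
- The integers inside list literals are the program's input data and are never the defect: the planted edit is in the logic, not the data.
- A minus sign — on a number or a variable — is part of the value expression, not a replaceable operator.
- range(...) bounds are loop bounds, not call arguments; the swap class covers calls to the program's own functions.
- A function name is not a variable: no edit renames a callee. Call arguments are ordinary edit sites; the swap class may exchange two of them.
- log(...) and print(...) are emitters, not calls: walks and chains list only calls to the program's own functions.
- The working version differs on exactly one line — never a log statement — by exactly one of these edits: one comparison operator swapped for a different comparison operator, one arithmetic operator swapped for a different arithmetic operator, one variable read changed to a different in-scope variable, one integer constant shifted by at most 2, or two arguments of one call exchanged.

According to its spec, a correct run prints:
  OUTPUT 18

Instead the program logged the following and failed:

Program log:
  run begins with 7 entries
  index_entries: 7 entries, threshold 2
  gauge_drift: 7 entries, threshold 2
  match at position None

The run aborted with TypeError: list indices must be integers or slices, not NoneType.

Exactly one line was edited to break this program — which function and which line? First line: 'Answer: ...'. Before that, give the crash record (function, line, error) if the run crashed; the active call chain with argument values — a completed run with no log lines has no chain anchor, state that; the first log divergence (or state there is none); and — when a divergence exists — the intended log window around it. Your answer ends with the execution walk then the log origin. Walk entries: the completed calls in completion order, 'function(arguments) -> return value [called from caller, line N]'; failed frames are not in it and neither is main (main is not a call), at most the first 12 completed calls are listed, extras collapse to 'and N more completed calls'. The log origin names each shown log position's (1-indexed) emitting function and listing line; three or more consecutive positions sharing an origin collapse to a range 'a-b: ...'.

Answer: the defect is in gauge_drift at line 4.
Core observation: The earliest visible damage is log position 4 — 'match at position None' rather than the intended 'match at position 0'.
Crash: index_entries, line 11, TypeError.
Call chain: main -> index_entries([2, 2, 4, 7, 7, 11, 4], 2) (called at line 18).
First divergence: position 4 — the shown line 'match at position None' should read 'match at position 0'.
Intended log window:
  2: index_entries: 7 entries, threshold 2
  3: gauge_drift: 7 entries, threshold 2
  4: match at position 0
  5: driver got 6
Execution walk:
  gauge_drift([2, 2, 4, 7, 7, 11, 4], 2) -> None  [called from index_entries, line 9]
Log origin:
  1: logged in main at line 17
  2: logged in index_entries at line 8
  3: logged in gauge_drift at line 2
  4: logged in index_entries at line 10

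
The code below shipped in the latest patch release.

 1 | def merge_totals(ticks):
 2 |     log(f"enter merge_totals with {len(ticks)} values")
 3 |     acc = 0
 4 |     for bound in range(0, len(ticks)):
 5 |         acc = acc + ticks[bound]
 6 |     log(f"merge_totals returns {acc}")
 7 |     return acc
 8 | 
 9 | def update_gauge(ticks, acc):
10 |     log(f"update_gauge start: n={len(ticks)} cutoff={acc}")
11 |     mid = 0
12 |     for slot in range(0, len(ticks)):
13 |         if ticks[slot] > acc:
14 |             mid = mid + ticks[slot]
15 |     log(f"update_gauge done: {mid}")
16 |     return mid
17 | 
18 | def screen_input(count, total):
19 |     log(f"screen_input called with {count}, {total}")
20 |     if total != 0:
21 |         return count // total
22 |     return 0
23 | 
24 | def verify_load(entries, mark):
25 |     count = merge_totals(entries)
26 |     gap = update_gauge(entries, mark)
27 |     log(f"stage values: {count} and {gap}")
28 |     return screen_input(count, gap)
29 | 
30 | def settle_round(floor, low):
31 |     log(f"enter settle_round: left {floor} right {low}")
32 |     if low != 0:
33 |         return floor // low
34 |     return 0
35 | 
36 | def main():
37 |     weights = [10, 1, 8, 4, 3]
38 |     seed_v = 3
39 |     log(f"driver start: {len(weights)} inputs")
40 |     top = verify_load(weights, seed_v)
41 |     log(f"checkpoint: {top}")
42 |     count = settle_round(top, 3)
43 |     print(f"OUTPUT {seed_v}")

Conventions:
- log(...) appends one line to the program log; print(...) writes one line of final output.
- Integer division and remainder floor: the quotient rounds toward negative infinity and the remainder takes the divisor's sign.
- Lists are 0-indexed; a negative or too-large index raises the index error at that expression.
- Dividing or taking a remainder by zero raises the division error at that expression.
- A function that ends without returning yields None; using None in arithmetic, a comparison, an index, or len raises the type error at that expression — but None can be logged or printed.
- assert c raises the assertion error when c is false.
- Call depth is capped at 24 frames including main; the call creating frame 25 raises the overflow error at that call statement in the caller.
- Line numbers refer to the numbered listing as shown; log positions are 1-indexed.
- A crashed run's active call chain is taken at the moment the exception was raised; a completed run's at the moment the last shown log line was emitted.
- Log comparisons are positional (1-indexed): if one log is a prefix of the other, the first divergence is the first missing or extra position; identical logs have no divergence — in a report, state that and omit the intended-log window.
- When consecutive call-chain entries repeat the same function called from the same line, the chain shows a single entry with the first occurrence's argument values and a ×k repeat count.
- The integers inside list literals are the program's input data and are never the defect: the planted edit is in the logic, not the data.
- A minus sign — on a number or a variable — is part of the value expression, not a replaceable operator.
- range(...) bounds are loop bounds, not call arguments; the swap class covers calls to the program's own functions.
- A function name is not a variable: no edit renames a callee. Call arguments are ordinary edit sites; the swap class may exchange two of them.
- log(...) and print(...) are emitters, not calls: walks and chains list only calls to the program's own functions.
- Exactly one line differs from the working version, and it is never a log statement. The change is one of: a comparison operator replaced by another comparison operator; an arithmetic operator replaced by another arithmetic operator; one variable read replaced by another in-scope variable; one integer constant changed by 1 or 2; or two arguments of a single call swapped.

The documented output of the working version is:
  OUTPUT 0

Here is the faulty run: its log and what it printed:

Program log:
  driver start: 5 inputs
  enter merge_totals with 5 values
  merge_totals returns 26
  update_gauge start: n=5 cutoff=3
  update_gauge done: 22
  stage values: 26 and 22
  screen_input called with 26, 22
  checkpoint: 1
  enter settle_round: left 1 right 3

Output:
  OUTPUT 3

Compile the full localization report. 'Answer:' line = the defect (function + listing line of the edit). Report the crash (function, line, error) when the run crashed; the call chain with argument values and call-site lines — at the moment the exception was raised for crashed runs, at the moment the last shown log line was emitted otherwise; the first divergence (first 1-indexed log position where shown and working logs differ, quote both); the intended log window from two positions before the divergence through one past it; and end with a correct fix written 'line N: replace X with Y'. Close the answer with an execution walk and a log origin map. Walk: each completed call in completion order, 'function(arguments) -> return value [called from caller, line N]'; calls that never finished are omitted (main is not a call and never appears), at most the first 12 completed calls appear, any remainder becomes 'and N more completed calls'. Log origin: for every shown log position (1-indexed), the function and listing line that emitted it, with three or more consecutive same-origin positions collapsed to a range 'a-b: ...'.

Answer: the defect is in main at line 43.
Core observation: No log line changed; the fault shows up purely in the output.
Call chain: main -> settle_round(1, 3) (called at line 42).
First divergence: there is none — every log position agrees.
Execution walk:
  merge_totals([10, 1, 8, 4, 3]) -> 26  [called from verify_load, line 25]
  update_gauge([10, 1, 8, 4, 3], 3) -> 22  [called from verify_load, line 26]
  screen_input(26, 22) -> 1  [called from verify_load, line 28]
  verify_load([10, 1, 8, 4, 3], 3) -> 1  [called from main, line 40]
  settle_round(1, 3) -> 0  [called from main, line 42]
Log line origins:
  1: logged in main at line 39
  2: logged in merge_totals at line 2
  3: logged in merge_totals at line 6
  4: logged in update_gauge at line 10
  5: logged in update_gauge at line 15
  6: logged in verify_load at line 27
  7: logged in screen_input at line 19
  8: logged in main at line 41
  9: logged in settle_round at line 31
A correct fix: line 43: replace `seed_v` with `count`.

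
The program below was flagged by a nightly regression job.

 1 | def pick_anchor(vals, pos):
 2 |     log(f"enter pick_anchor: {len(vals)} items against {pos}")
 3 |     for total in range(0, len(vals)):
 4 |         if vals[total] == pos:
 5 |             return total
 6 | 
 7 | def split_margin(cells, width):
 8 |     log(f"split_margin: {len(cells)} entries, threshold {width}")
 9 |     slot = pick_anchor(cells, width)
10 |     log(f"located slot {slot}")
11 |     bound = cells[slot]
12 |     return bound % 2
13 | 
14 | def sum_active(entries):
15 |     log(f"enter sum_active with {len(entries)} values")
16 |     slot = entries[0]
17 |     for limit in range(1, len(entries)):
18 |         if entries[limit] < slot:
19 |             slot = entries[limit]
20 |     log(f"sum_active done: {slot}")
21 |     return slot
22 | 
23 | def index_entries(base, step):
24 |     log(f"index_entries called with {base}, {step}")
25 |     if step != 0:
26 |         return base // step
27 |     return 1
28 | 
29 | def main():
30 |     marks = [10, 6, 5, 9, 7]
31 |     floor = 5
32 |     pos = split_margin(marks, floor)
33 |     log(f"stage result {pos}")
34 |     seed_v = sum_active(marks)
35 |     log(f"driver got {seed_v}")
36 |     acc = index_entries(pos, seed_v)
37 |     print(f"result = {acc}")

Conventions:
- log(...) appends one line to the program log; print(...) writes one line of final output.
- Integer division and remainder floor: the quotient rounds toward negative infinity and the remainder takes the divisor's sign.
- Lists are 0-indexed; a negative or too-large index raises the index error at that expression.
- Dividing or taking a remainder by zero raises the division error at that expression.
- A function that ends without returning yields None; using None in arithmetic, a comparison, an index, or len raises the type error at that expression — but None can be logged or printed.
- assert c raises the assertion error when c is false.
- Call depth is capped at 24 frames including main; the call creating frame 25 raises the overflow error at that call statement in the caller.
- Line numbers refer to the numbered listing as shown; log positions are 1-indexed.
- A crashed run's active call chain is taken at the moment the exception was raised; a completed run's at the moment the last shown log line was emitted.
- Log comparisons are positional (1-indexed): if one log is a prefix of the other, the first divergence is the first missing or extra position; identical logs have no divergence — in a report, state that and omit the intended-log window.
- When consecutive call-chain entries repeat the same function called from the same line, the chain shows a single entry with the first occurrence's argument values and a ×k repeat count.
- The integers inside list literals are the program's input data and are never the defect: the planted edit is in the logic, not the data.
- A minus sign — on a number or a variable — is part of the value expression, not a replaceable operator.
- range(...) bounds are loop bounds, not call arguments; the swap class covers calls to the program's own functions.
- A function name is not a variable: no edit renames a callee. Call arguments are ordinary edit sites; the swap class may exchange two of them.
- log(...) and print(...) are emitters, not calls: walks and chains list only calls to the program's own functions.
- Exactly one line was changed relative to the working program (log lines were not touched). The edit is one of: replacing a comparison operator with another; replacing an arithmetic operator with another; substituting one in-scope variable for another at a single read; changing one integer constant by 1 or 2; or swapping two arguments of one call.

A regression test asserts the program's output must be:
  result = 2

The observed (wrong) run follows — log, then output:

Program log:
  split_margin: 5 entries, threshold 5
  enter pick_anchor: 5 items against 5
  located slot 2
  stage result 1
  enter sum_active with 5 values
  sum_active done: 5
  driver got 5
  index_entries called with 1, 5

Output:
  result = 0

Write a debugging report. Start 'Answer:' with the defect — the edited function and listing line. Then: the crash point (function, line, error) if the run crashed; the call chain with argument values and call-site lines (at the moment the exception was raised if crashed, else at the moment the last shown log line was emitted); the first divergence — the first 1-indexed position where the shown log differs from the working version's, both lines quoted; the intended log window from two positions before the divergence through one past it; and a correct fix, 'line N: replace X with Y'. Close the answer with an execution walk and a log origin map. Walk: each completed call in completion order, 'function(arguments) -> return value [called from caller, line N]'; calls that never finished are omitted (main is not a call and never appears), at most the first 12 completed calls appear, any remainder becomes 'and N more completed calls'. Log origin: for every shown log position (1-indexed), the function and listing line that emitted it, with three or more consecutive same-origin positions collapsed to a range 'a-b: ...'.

Answer: the defect is in split_margin at line 12.
The tell: Log line 4 is where behavior first shows: 'stage result 1' appears instead of 'stage result 10'.
Call chain: main -> index_entries(1, 5) (called at line 36).
First divergence: position 4; shown 'stage result 1' vs intended 'stage result 10'.
Intended log window:
  2: enter pick_anchor: 5 items against 5
  3: located slot 2
  4: stage result 10
  5: enter sum_active with 5 values
Execution walk:
  pick_anchor([10, 6, 5, 9, 7], 5) -> 2  [called from split_margin, line 9]
  split_margin([10, 6, 5, 9, 7], 5) -> 1  [called from main, line 32]
  sum_active([10, 6, 5, 9, 7]) -> 5  [called from main, line 34]
  index_entries(1, 5) -> 0  [called from main, line 36]
Log origins:
  1: from split_margin, line 8
  2: from pick_anchor, line 2
  3: from split_margin, line 10
  4: from main, line 33
  5: from sum_active, line 15
  6: from sum_active, line 20
  7: from main, line 35
  8: from index_entries, line 24
A correct fix: line 12: replace `%` with `*`.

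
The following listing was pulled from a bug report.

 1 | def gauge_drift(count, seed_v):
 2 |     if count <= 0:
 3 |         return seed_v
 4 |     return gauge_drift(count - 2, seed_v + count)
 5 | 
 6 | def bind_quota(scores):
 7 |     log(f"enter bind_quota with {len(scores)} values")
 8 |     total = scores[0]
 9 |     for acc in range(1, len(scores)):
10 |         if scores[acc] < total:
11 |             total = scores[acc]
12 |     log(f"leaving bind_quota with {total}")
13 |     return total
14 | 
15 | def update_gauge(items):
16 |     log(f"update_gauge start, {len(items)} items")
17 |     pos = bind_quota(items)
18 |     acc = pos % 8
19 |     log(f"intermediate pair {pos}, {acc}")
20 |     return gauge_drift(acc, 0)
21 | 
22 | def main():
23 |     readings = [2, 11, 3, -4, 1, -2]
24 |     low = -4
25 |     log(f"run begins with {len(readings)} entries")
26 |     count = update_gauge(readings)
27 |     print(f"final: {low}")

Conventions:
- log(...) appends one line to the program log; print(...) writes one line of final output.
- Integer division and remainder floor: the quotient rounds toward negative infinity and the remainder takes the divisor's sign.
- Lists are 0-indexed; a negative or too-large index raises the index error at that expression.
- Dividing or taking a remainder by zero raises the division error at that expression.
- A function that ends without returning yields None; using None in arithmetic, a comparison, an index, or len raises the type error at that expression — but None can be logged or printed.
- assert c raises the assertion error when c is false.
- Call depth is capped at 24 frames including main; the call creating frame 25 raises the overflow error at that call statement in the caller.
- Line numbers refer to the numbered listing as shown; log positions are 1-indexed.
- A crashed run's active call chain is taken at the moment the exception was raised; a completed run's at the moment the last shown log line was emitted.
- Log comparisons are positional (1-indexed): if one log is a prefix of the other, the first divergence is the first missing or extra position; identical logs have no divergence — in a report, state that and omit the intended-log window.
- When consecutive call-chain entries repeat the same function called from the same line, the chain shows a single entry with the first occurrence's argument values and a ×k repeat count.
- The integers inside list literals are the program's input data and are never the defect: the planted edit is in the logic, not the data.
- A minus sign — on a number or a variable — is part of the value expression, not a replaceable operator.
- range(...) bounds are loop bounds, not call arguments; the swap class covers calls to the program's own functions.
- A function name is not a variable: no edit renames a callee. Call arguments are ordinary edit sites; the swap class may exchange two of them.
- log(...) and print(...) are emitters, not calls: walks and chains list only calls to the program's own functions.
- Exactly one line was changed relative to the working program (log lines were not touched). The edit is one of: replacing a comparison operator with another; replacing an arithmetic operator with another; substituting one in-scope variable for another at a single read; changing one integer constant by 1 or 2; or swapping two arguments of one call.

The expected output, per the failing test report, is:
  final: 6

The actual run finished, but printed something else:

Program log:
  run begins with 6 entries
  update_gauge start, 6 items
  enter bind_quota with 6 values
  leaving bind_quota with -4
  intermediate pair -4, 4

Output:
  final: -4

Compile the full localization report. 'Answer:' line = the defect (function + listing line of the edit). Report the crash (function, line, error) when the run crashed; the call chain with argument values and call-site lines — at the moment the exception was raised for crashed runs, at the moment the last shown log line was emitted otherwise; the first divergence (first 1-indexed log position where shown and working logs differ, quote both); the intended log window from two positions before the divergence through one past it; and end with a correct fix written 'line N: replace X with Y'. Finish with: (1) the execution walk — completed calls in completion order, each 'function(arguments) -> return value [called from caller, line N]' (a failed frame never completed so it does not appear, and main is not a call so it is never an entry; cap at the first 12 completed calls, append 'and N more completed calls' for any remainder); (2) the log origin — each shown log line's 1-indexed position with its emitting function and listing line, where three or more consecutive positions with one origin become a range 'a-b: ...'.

Answer: the defect is in main at line 27.
The tell: The two runs log identically and part ways only at the printed values.
Call chain: main -> update_gauge([2, 11, 3, -4, 1, -2]) (called at line 26).
First divergence: none (the log streams are identical).
Execution walk:
  bind_quota([2, 11, 3, -4, 1, -2]) -> -4  [called from update_gauge, line 17]
  gauge_drift(0, 6) -> 6  [called from gauge_drift, line 4]
  gauge_drift(2, 4) -> 6  [called from gauge_drift, line 4]
  gauge_drift(4, 0) -> 6  [called from update_gauge, line 20]
  update_gauge([2, 11, 3, -4, 1, -2]) -> 6  [called from main, line 26]
Log line origins:
  1: logged in main at line 25
  2: logged in update_gauge at line 16
  3: logged in bind_quota at line 7
  4: logged in bind_quota at line 12
  5: logged in update_gauge at line 19
A correct fix: line 27: replace `low` with `count`.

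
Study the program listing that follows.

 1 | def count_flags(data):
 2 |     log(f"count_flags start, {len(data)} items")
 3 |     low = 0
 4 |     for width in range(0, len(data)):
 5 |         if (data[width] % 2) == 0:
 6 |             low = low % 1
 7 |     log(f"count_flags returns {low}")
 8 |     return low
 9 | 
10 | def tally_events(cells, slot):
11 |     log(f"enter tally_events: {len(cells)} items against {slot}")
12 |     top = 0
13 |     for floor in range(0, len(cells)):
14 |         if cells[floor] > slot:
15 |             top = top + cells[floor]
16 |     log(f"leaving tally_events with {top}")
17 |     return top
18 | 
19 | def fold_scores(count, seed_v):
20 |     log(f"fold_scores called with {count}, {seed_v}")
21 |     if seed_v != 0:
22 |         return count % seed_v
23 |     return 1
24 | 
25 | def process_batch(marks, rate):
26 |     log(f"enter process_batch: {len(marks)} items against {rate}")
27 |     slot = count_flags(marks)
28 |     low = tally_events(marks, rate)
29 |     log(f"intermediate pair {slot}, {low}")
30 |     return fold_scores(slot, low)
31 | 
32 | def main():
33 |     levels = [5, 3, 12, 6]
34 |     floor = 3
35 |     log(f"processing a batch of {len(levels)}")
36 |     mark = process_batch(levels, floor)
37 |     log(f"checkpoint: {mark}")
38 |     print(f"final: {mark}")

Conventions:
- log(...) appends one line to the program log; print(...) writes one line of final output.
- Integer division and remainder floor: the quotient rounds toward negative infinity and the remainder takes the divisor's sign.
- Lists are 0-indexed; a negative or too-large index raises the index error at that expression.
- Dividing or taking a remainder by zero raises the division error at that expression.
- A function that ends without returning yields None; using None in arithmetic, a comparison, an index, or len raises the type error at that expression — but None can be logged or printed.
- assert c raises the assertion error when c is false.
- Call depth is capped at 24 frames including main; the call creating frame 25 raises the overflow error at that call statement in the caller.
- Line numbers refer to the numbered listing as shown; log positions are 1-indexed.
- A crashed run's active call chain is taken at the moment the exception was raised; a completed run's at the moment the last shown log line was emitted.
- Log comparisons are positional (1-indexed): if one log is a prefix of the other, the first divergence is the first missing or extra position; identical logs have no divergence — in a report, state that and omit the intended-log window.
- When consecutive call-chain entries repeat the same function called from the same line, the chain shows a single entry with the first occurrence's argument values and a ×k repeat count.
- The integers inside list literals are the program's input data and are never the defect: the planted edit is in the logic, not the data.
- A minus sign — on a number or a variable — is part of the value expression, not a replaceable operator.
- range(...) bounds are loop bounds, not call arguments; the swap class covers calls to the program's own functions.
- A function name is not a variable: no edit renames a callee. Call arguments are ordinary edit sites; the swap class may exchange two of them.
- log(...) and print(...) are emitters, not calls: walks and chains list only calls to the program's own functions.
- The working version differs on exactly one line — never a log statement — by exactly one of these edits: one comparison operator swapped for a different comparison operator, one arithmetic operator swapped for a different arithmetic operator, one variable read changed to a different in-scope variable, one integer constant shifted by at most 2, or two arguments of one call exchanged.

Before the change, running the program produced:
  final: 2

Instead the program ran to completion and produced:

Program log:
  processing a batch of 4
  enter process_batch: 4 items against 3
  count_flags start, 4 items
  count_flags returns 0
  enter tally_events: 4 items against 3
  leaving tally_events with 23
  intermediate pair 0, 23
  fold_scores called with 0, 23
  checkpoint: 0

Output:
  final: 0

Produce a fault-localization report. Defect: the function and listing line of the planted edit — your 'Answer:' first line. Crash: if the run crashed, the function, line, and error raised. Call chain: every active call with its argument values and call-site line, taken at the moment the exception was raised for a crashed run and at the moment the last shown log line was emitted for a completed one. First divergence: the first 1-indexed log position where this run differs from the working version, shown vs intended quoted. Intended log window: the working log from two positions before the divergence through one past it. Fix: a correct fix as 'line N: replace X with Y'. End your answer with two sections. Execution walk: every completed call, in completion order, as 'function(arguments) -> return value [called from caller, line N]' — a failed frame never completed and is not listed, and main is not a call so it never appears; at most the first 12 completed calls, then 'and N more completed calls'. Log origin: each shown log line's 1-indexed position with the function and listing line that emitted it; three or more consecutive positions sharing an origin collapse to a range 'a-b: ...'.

Answer: the defect is in count_flags at line 6.
Key fact: The log first diverges at position 4: the faulty run prints 'count_flags returns 0' where the working version prints 'count_flags returns 2'.
Call chain: main.
First divergence: position 4 — shown 'count_flags returns 0', intended 'count_flags returns 2'.
Intended log window:
  2: enter process_batch: 4 items against 3
  3: count_flags start, 4 items
  4: count_flags returns 2
  5: enter tally_events: 4 items against 3
Execution walk:
  count_flags([5, 3, 12, 6]) -> 0  [called from process_batch, line 27]
  tally_events([5, 3, 12, 6], 3) -> 23  [called from process_batch, line 28]
  fold_scores(0, 23) -> 0  [called from process_batch, line 30]
  process_batch([5, 3, 12, 6], 3) -> 0  [called from main, line 36]
Origin of each log line:
  1: from main, line 35
  2: from process_batch, line 26
  3: from count_flags, line 2
  4: from count_flags, line 7
  5: from tally_events, line 11
  6: from tally_events, line 16
  7: from process_batch, line 29
  8: from fold_scores, line 20
  9: from main, line 37
A correct fix: line 6: replace `%` with `+`.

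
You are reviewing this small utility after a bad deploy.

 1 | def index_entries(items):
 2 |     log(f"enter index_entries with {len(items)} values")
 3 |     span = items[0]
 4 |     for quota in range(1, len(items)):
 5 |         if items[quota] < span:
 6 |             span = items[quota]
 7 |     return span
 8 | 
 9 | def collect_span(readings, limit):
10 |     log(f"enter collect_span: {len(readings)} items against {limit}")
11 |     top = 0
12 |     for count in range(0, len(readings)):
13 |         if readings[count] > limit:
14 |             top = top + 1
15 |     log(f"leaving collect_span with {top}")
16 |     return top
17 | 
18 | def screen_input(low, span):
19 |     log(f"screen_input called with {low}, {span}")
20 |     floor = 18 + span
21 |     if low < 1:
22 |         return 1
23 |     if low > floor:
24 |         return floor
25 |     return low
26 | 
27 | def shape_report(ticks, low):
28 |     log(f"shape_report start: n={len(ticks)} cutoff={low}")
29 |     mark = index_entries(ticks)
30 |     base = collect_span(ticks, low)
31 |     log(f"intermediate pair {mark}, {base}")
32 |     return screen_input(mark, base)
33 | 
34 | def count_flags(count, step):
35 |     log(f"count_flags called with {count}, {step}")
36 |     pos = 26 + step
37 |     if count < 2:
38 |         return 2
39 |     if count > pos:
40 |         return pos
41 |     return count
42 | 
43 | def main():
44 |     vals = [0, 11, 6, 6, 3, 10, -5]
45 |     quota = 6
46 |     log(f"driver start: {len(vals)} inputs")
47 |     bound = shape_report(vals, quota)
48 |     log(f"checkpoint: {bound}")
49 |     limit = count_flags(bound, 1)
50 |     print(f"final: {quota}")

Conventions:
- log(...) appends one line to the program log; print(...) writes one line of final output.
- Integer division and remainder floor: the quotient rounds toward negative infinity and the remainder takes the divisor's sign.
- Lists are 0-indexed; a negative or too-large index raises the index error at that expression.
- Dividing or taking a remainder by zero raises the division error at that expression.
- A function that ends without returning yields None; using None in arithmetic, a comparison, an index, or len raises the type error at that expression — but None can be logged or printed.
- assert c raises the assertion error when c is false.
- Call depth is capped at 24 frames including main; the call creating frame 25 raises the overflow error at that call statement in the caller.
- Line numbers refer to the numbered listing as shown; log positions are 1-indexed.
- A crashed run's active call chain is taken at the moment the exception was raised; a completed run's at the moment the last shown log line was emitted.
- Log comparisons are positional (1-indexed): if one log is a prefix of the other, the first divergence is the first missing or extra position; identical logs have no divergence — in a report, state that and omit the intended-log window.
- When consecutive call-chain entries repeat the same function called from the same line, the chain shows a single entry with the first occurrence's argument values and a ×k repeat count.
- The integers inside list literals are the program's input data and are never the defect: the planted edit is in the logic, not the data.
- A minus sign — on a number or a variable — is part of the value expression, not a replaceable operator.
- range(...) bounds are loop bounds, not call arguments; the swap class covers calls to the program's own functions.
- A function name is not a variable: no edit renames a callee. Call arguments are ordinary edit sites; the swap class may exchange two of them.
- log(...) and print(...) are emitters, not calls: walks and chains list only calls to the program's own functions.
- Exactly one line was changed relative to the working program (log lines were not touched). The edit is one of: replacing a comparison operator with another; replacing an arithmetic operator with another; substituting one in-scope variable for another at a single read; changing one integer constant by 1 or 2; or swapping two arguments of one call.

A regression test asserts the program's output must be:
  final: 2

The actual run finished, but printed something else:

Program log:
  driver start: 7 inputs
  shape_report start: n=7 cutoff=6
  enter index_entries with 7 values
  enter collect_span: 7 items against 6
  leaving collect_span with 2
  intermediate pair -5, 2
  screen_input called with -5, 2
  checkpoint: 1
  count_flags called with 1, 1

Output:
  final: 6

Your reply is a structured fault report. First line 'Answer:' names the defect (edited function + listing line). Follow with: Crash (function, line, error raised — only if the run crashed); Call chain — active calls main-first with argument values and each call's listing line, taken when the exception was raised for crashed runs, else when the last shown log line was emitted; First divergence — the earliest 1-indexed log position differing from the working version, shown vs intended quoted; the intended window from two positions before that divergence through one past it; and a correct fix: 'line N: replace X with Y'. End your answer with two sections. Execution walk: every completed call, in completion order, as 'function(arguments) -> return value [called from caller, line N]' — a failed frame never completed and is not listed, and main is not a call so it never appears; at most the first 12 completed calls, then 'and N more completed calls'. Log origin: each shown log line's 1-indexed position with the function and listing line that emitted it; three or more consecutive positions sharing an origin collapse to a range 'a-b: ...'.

Answer: the defect is in main at line 50.
Key fact: Nothing in the log betrays the bug — only the output does.
Call chain: main -> count_flags(1, 1) (called at line 49).
First divergence: none; the two logs match at every position.
Execution walk:
  index_entries([0, 11, 6, 6, 3, 10, -5]) -> -5  [called from shape_report, line 29]
  collect_span([0, 11, 6, 6, 3, 10, -5], 6) -> 2  [called from shape_report, line 30]
  screen_input(-5, 2) -> 1  [called from shape_report, line 32]
  shape_report([0, 11, 6, 6, 3, 10, -5], 6) -> 1  [called from main, line 47]
  count_flags(1, 1) -> 2  [called from main, line 49]
Log origins:
  1: emitted by main (line 46)
  2: emitted by shape_report (line 28)
  3: emitted by index_entries (line 2)
  4: emitted by collect_span (line 10)
  5: emitted by collect_span (line 15)
  6: emitted by shape_report (line 31)
  7: emitted by screen_input (line 19)
  8: emitted by main (line 48)
  9: emitted by count_flags (line 35)
A correct fix: line 50: replace `quota` with `limit`.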